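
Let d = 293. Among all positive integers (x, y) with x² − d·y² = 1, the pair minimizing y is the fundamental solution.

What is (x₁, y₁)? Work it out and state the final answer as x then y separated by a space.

√293 = [17; 8,1,1,8,34, …], period ℓ=5 (odd) → k=9
step 0: (17, 1)  from 17·(1,0) + (0,1)
…
step 5: (84679, 4947)  from 34·(2482,145) + (291,17)
…
step 8: (1444507, 84389)  from 1·(764593,44668) + (679914,39721)
step 9: (12320649, 719780)  from 8·(1444507,84389) + (764593,44668)
(x₁, y₁) = (12320649, 719780);  12320649² − 293·719780² = 1 ✓

12320649 719780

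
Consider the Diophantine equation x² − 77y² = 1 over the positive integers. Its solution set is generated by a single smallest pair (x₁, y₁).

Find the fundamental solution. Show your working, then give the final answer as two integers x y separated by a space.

351 40

[8; 1,3,2,3,1,16] for √77; ℓ=6 ⇒ convergent index 5
k=0  a_k=8  p_k/q_k = 8/1
k=1  a_k=1  p_k/q_k = 9/1
k=2  a_k=3  p_k/q_k = 35/4
k=3  a_k=2  p_k/q_k = 79/9
k=4  a_k=3  p_k/q_k = 272/31
k=5  a_k=1  p_k/q_k = 351/40
fundamental: x₁=351, y₁=40  (since 123201 − 77·1600 = 1)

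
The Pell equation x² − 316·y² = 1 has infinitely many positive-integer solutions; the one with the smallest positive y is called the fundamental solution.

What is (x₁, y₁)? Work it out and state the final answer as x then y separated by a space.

12799 720

d=316: √d = [17; 1,3,2,8,2,3,1,34] (ℓ=8, even), read p_7/q_7
i=0: a=17 ⇒ p=17, q=1
…
i=3: a=2 ⇒ p=160, q=9
…
i=5: a=2 ⇒ p=2862, q=161
i=6: a=3 ⇒ p=9937, q=559
i=7: a=1 ⇒ p=12799, q=720
→ (12799, 720).  Check: 12799²=163814401, 316·720²=163814400, difference 1.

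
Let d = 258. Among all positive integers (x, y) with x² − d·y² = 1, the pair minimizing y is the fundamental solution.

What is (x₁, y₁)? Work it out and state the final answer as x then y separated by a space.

d=258: √d = [16; 16,32] (ℓ=2, even), read p_1/q_1
i=0: a=16 ⇒ p=16, q=1
i=1: a=16 ⇒ p=257, q=16
→ (257, 16).  Check: 257²=66049, 258·16²=66048, difference 1.

257 16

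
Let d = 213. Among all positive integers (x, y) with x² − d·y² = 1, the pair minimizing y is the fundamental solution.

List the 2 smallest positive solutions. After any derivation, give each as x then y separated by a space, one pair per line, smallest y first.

194399 13320
75581942401 5178789360

d=213: √d = [14; 1,1,2,6,1,8,1,6,2,1,1,28] (ℓ=12, even), read p_11/q_11
k=0  a_k=14  p_k/q_k = 14/1
…
k=2  a_k=1  p_k/q_k = 29/2
k=3  a_k=2  p_k/q_k = 73/5
k=4  a_k=6  p_k/q_k = 467/32
…
k=7  a_k=1  p_k/q_k = 5327/365
…
k=10  a_k=1  p_k/q_k = 115574/7919
k=11  a_k=1  p_k/q_k = 194399/13320
→ (194399, 13320).  Check: 194399²=37790971201, 213·13320²=37790971200, difference 1.
(x_2, y_2) = (194399·194399 + 213·13320·13320, 194399·13320 + 13320·194399) = (75581942401, 5178789360)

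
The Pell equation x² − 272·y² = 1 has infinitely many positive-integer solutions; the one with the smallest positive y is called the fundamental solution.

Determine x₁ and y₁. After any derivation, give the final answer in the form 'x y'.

d=272: √d = [16; 2,32] (ℓ=2, even), read p_1/q_1
k=0  a_k=16  p_k/q_k = 16/1
k=1  a_k=2  p_k/q_k = 33/2
(x₁, y₁) = (33, 2);  33² − 272·2² = 1 ✓

33 2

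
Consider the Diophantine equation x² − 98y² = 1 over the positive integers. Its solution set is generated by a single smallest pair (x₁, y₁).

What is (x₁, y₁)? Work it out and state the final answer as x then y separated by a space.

d=98: √d = [9; 1,8,1,18] (ℓ=4, even), read p_3/q_3
k=0  a_k=9  p_k/q_k = 9/1
k=1  a_k=1  p_k/q_k = 10/1
k=2  a_k=8  p_k/q_k = 89/9
k=3  a_k=1  p_k/q_k = 99/10
(x₁, y₁) = (99, 10);  99² − 98·10² = 1 ✓

99 10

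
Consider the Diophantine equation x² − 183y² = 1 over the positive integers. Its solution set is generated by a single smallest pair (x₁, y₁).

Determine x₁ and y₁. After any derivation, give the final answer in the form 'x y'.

487 36

√183 = [13; 1,1,8,1,1,26, …], period ℓ=6 (even) → k=5
a_0=13:  p_0=13·1+0=13,  q_0=13·0+1=1
…
a_2=1:  p_2=1·14+13=27,  q_2=1·1+1=2
a_3=8:  p_3=8·27+14=230,  q_3=8·2+1=17
a_4=1:  p_4=1·230+27=257,  q_4=1·17+2=19
a_5=1:  p_5=1·257+230=487,  q_5=1·19+17=36
(x₁, y₁) = (487, 36);  487² − 183·36² = 1 ✓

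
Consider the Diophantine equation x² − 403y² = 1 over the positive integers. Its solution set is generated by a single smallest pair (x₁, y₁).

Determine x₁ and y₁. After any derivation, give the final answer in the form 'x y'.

d=403: √d = [20; 13,2,1,3,1,3,1,2,13,40] (ℓ=10, even), read p_9/q_9
k=0  a_k=20  p_k/q_k = 20/1
k=1  a_k=13  p_k/q_k = 261/13
…
k=3  a_k=1  p_k/q_k = 803/40
…
k=5  a_k=1  p_k/q_k = 3754/187
…
k=7  a_k=1  p_k/q_k = 17967/895
k=8  a_k=2  p_k/q_k = 50147/2498
k=9  a_k=13  p_k/q_k = 669878/33369
fundamental: x₁=669878, y₁=33369  (since 448736534884 − 403·1113490161 = 1)

669878 33369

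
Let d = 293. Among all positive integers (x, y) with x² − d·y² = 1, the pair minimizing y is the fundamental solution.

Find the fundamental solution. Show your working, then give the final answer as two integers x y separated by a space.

[17; 8,1,1,8,34] for √293; ℓ=5 ⇒ convergent index 9
i=0: a=17 ⇒ p=17, q=1
…
i=2: a=1 ⇒ p=154, q=9
…
i=4: a=8 ⇒ p=2482, q=145
…
i=8: a=1 ⇒ p=1444507, q=84389
i=9: a=8 ⇒ p=12320649, q=719780
→ (12320649, 719780).  Check: 12320649²=151798391781201, 293·719780²=151798391781200, difference 1.

12320649 719780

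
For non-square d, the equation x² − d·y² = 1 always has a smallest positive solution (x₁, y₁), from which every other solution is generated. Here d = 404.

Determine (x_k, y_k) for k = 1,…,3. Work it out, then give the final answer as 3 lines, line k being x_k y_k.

201 10
80801 4020
32481801 1616030

d=404: √d = [20; 10,40] (ℓ=2, even), read p_1/q_1
i=0: a=20 ⇒ p=20, q=1
i=1: a=10 ⇒ p=201, q=10
(x₁, y₁) = (201, 10);  201² − 404·10² = 1 ✓
(201+10√404)^2 = 80801 + 4020√404
(201+10√404)^3 = 32481801 + 1616030√404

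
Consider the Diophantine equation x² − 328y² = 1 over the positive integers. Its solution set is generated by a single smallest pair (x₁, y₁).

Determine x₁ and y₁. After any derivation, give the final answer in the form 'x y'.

163 9

[18; 9,36] for √328; ℓ=2 ⇒ convergent index 1
k=0  a_k=18  p_k/q_k = 18/1
k=1  a_k=9  p_k/q_k = 163/9
fundamental: x₁=163, y₁=9  (since 26569 − 328·81 = 1)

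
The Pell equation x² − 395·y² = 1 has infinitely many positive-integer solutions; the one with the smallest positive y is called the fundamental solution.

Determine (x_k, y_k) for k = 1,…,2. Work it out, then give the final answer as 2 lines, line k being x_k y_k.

[19; 1,6,1,38] for √395; ℓ=4 ⇒ convergent index 3
a_0=19:  p_0=19·1+0=19,  q_0=19·0+1=1
a_1=1:  p_1=1·19+1=20,  q_1=1·1+0=1
a_2=6:  p_2=6·20+19=139,  q_2=6·1+1=7
a_3=1:  p_3=1·139+20=159,  q_3=1·7+1=8
→ (159, 8).  Check: 159²=25281, 395·8²=25280, difference 1.
n=2: (159,8)∘(159,8) = (159·159+395·8·8, 159·8+8·159) = (50561,2544)

159 8
50561 2544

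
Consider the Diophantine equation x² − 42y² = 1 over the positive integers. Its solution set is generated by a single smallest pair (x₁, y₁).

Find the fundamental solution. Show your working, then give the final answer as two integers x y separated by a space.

[6; 2,12] for √42; ℓ=2 ⇒ convergent index 1
k=0  a_k=6  p_k/q_k = 6/1
k=1  a_k=2  p_k/q_k = 13/2
→ (13, 2).  Check: 13²=169, 42·2²=168, difference 1.

13 2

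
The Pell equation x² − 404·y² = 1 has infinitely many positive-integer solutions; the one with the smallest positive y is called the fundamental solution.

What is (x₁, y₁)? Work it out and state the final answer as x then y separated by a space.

201 10

[20; 10,40] for √404; ℓ=2 ⇒ convergent index 1
i=0: a=20 ⇒ p=20, q=1
i=1: a=10 ⇒ p=201, q=10
fundamental: x₁=201, y₁=10  (since 40401 − 404·100 = 1)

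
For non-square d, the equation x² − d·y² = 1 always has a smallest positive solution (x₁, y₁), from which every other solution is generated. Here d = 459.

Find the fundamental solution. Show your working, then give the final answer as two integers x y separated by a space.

d=459: √d = [21; 2,2,1,4,21,4,1,2,2,42] (ℓ=10, even), read p_9/q_9
i=0: a=21 ⇒ p=21, q=1
…
i=2: a=2 ⇒ p=107, q=5
i=3: a=1 ⇒ p=150, q=7
i=4: a=4 ⇒ p=707, q=33
…
i=8: a=2 ⇒ p=212079, q=9899
i=9: a=2 ⇒ p=499850, q=23331
(x₁, y₁) = (499850, 23331);  499850² − 459·23331² = 1 ✓

499850 23331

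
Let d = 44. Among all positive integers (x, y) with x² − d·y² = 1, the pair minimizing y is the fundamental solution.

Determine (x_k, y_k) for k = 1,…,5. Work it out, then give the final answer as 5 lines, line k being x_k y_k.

199 30
79201 11940
31521799 4752090
12545596801 1891319880
4993116004999 752740560150

√44 → a₀=6, period (1,1,1,2,1,1,1,12); ℓ=8 even so k=7
a_0=6:  p_0=6·1+0=6,  q_0=6·0+1=1
a_1=1:  p_1=1·6+1=7,  q_1=1·1+0=1
a_2=1:  p_2=1·7+6=13,  q_2=1·1+1=2
a_3=1:  p_3=1·13+7=20,  q_3=1·2+1=3
a_4=2:  p_4=2·20+13=53,  q_4=2·3+2=8
a_5=1:  p_5=1·53+20=73,  q_5=1·8+3=11
a_6=1:  p_6=1·73+53=126,  q_6=1·11+8=19
a_7=1:  p_7=1·126+73=199,  q_7=1·19+11=30
(x₁, y₁) = (199, 30);  199² − 44·30² = 1 ✓
(199+30√44)^2 = 79201 + 11940√44
(199+30√44)^3 = 31521799 + 4752090√44
(199+30√44)^4 = 12545596801 + 1891319880√44
(199+30√44)^5 = 4993116004999 + 752740560150√44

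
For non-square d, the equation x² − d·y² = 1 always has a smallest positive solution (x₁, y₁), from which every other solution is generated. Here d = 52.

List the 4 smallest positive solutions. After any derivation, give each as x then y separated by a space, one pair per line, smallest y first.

[7; 4,1,2,1,4,14] for √52; ℓ=6 ⇒ convergent index 5
k=0  a_k=7  p_k/q_k = 7/1
k=1  a_k=4  p_k/q_k = 29/4
k=2  a_k=1  p_k/q_k = 36/5
…
k=4  a_k=1  p_k/q_k = 137/19
k=5  a_k=4  p_k/q_k = 649/90
(x₁, y₁) = (649, 90);  649² − 52·90² = 1 ✓
(x_2, y_2) = (649·649 + 52·90·90, 649·90 + 90·649) = (842401, 116820)
(x_3, y_3) = (649·842401 + 52·90·116820, 649·116820 + 90·842401) = (1093435849, 151632270)
(x_4, y_4) = (649·1093435849 + 52·90·151632270, 649·151632270 + 90·1093435849) = (1419278889601, 196818569640)

649 90
842401 116820
1093435849 151632270
1419278889601 196818569640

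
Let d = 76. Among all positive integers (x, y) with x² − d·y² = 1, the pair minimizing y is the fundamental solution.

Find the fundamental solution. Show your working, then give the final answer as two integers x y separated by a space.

57799 6630

d=76: √d = [8; 1,2,1,1,5,4,5,1,1,2,1,16] (ℓ=12, even), read p_11/q_11
k=0  a_k=8  p_k/q_k = 8/1
k=1  a_k=1  p_k/q_k = 9/1
…
k=3  a_k=1  p_k/q_k = 35/4
k=4  a_k=1  p_k/q_k = 61/7
k=5  a_k=5  p_k/q_k = 340/39
…
k=10  a_k=2  p_k/q_k = 41488/4759
k=11  a_k=1  p_k/q_k = 57799/6630
(x₁, y₁) = (57799, 6630);  57799² − 76·6630² = 1 ✓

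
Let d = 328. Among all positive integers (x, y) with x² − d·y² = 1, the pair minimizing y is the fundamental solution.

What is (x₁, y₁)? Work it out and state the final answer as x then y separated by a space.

163 9

[18; 9,36] for √328; ℓ=2 ⇒ convergent index 1
k=0  a_k=18  p_k/q_k = 18/1
k=1  a_k=9  p_k/q_k = 163/9
→ (163, 9).  Check: 163²=26569, 328·9²=26568, difference 1.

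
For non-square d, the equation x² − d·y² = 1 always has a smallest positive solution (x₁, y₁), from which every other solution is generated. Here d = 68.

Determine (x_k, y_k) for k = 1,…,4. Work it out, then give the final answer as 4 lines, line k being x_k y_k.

√68 → a₀=8, period (4,16); ℓ=2 even so k=1
step 0: (8, 1)  from 8·(1,0) + (0,1)
step 1: (33, 4)  from 4·(8,1) + (1,0)
→ (33, 4).  Check: 33²=1089, 68·4²=1088, difference 1.
k=2:  x_2 = 33·33+68·4·4 = 2177,  y_2 = 33·4+4·33 = 264
k=3:  x_3 = 33·2177+68·4·264 = 143649,  y_3 = 33·264+4·2177 = 17420
k=4:  x_4 = 33·143649+68·4·17420 = 9478657,  y_4 = 33·17420+4·143649 = 1149456

33 4
2177 264
143649 17420
9478657 1149456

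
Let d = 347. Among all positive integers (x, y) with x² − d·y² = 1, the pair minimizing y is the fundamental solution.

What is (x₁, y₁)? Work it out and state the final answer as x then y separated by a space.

d=347: √d = [18; 1,1,1,2,4,…,1,1,36] (ℓ=14, even), read p_13/q_13
a_0=18:  p_0=18·1+0=18,  q_0=18·0+1=1
a_1=1:  p_1=1·18+1=19,  q_1=1·1+0=1
…
a_3=1:  p_3=1·37+19=56,  q_3=1·2+1=3
…
a_8=1:  p_8=1·14269+801=15070,  q_8=1·766+43=809
a_9=4:  p_9=4·15070+14269=74549,  q_9=4·809+766=4002
a_10=2:  p_10=2·74549+15070=164168,  q_10=2·4002+809=8813
…
a_12=1:  p_12=1·238717+164168=402885,  q_12=1·12815+8813=21628
a_13=1:  p_13=1·402885+238717=641602,  q_13=1·21628+12815=34443
(x₁, y₁) = (641602, 34443);  641602² − 347·34443² = 1 ✓

641602 34443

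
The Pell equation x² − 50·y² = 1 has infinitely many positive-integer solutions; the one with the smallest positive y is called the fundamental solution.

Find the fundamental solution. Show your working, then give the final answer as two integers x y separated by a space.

99 14

[7; 14] for √50; ℓ=1 ⇒ convergent index 1
i=0: a=7 ⇒ p=7, q=1
i=1: a=14 ⇒ p=99, q=14
fundamental: x₁=99, y₁=14  (since 9801 − 50·196 = 1)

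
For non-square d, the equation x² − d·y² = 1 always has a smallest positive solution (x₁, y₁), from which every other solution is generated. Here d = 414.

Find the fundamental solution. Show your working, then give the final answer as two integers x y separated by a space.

24335 1196

d=414: √d = [20; 2,1,7,2,7,1,2,40] (ℓ=8, even), read p_7/q_7
k=0  a_k=20  p_k/q_k = 20/1
k=1  a_k=2  p_k/q_k = 41/2
…
k=3  a_k=7  p_k/q_k = 468/23
…
k=5  a_k=7  p_k/q_k = 7447/366
k=6  a_k=1  p_k/q_k = 8444/415
k=7  a_k=2  p_k/q_k = 24335/1196
→ (24335, 1196).  Check: 24335²=592192225, 414·1196²=592192224, difference 1.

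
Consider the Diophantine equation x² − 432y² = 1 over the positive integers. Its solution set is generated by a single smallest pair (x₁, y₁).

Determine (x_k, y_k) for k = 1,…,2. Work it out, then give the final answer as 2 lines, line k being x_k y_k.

1351 65
3650401 175630

[20; 1,3,1,1,1,3,1,40] for √432; ℓ=8 ⇒ convergent index 7
step 0: (20, 1)  from 20·(1,0) + (0,1)
…
step 2: (83, 4)  from 3·(21,1) + (20,1)
step 3: (104, 5)  from 1·(83,4) + (21,1)
step 4: (187, 9)  from 1·(104,5) + (83,4)
step 5: (291, 14)  from 1·(187,9) + (104,5)
step 6: (1060, 51)  from 3·(291,14) + (187,9)
step 7: (1351, 65)  from 1·(1060,51) + (291,14)
fundamental: x₁=1351, y₁=65  (since 1825201 − 432·4225 = 1)
(x_2, y_2) = (1351·1351 + 432·65·65, 1351·65 + 65·1351) = (3650401, 175630)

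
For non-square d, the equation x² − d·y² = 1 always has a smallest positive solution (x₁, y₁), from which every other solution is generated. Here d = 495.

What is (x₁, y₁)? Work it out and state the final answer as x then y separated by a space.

√495 → a₀=22, period (4,44); ℓ=2 even so k=1
i=0: a=22 ⇒ p=22, q=1
i=1: a=4 ⇒ p=89, q=4
fundamental: x₁=89, y₁=4  (since 7921 − 495·16 = 1)

89 4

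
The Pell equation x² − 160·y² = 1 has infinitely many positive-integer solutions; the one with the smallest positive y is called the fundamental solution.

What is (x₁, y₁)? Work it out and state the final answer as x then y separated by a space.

√160 → a₀=12, period (1,1,1,5,1,1,1,24); ℓ=8 even so k=7
i=0: a=12 ⇒ p=12, q=1
i=1: a=1 ⇒ p=13, q=1
i=2: a=1 ⇒ p=25, q=2
i=3: a=1 ⇒ p=38, q=3
…
i=6: a=1 ⇒ p=468, q=37
i=7: a=1 ⇒ p=721, q=57
fundamental: x₁=721, y₁=57  (since 519841 − 160·3249 = 1)

721 57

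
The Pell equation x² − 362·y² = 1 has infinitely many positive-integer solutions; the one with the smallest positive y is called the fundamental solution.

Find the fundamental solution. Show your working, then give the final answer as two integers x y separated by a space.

√362 → a₀=19, period (38); ℓ=1 odd so k=1
step 0: (19, 1)  from 19·(1,0) + (0,1)
step 1: (723, 38)  from 38·(19,1) + (1,0)
→ (723, 38).  Check: 723²=522729, 362·38²=522728, difference 1.

723 38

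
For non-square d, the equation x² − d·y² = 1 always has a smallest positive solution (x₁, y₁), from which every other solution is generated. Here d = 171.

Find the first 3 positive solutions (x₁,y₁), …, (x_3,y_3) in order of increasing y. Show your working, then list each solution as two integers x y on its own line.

170 13
57799 4420
19651490 1502787

√171 = [13; 13,26, …], period ℓ=2 (even) → k=1
k=0  a_k=13  p_k/q_k = 13/1
k=1  a_k=13  p_k/q_k = 170/13
→ (170, 13).  Check: 170²=28900, 171·13²=28899, difference 1.
(170+13√171)^2 = 57799 + 4420√171
(170+13√171)^3 = 19651490 + 1502787√171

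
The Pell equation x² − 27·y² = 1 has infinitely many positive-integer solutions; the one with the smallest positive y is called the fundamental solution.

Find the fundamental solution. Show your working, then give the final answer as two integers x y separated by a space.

26 5

√27 = [5; 5,10, …], period ℓ=2 (even) → k=1
i=0: a=5 ⇒ p=5, q=1
i=1: a=5 ⇒ p=26, q=5
→ (26, 5).  Check: 26²=676, 27·5²=675, difference 1.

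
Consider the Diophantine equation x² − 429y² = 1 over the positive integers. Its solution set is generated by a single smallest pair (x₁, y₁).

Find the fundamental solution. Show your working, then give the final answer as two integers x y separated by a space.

√429 = [20; 1,2,2,9,1,12,1,9,2,2,1,40, …], period ℓ=12 (even) → k=11
a_0=20:  p_0=20·1+0=20,  q_0=20·0+1=1
a_1=1:  p_1=1·20+1=21,  q_1=1·1+0=1
…
a_6=12:  p_6=12·1512+1367=19511,  q_6=12·73+66=942
a_7=1:  p_7=1·19511+1512=21023,  q_7=1·942+73=1015
a_8=9:  p_8=9·21023+19511=208718,  q_8=9·1015+942=10077
…
a_10=2:  p_10=2·438459+208718=1085636,  q_10=2·21169+10077=52415
a_11=1:  p_11=1·1085636+438459=1524095,  q_11=1·52415+21169=73584
→ (1524095, 73584).  Check: 1524095²=2322865569025, 429·73584²=2322865569024, difference 1.

1524095 73584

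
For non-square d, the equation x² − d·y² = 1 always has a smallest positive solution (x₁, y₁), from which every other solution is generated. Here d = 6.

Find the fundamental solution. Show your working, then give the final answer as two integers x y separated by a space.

[2; 2,4] for √6; ℓ=2 ⇒ convergent index 1
a_0=2:  p_0=2·1+0=2,  q_0=2·0+1=1
a_1=2:  p_1=2·2+1=5,  q_1=2·1+0=2
→ (5, 2).  Check: 5²=25, 6·2²=24, difference 1.

5 2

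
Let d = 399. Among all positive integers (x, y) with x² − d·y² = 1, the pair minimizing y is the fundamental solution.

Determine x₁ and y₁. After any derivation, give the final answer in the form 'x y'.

√399 = [19; 1,38, …], period ℓ=2 (even) → k=1
k=0  a_k=19  p_k/q_k = 19/1
k=1  a_k=1  p_k/q_k = 20/1
→ (20, 1).  Check: 20²=400, 399·1²=399, difference 1.

20 1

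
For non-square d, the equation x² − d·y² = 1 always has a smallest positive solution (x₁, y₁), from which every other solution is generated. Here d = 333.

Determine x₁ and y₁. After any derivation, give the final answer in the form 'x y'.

√333 = [18; 4,36, …], period ℓ=2 (even) → k=1
step 0: (18, 1)  from 18·(1,0) + (0,1)
step 1: (73, 4)  from 4·(18,1) + (1,0)
fundamental: x₁=73, y₁=4  (since 5329 − 333·16 = 1)

73 4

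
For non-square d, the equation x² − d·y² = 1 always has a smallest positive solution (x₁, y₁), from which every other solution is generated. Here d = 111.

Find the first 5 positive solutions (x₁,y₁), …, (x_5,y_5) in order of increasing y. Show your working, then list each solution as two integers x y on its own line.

295 28
174049 16520
102688615 9746772
60586108801 5750578960
35745701503975 3392831839628

d=111: √d = [10; 1,1,6,1,1,20] (ℓ=6, even), read p_5/q_5
step 0: (10, 1)  from 10·(1,0) + (0,1)
step 1: (11, 1)  from 1·(10,1) + (1,0)
step 2: (21, 2)  from 1·(11,1) + (10,1)
…
step 4: (158, 15)  from 1·(137,13) + (21,2)
step 5: (295, 28)  from 1·(158,15) + (137,13)
fundamental: x₁=295, y₁=28  (since 87025 − 111·784 = 1)
(295+28√111)^2 = 174049 + 16520√111
(295+28√111)^3 = 102688615 + 9746772√111
(295+28√111)^4 = 60586108801 + 5750578960√111
(295+28√111)^5 = 35745701503975 + 3392831839628√111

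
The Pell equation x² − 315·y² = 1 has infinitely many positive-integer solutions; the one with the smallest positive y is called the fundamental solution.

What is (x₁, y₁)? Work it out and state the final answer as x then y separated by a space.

d=315: √d = [17; 1,2,1,34] (ℓ=4, even), read p_3/q_3
k=0  a_k=17  p_k/q_k = 17/1
k=1  a_k=1  p_k/q_k = 18/1
k=2  a_k=2  p_k/q_k = 53/3
k=3  a_k=1  p_k/q_k = 71/4
→ (71, 4).  Check: 71²=5041, 315·4²=5040, difference 1.

71 4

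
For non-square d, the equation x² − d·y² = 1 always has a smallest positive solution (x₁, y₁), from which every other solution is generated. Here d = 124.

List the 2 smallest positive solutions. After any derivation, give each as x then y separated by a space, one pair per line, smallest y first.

d=124: √d = [11; 7,2,1,1,1,…,2,7,22] (ℓ=16, even), read p_15/q_15
k=0  a_k=11  p_k/q_k = 11/1
k=1  a_k=7  p_k/q_k = 78/7
k=2  a_k=2  p_k/q_k = 167/15
…
k=6  a_k=3  p_k/q_k = 2383/214
k=7  a_k=1  p_k/q_k = 3040/273
k=8  a_k=4  p_k/q_k = 14543/1306
k=9  a_k=1  p_k/q_k = 17583/1579
…
k=11  a_k=1  p_k/q_k = 84875/7622
k=12  a_k=1  p_k/q_k = 152167/13665
k=13  a_k=1  p_k/q_k = 237042/21287
k=14  a_k=2  p_k/q_k = 626251/56239
k=15  a_k=7  p_k/q_k = 4620799/414960
(x₁, y₁) = (4620799, 414960);  4620799² − 124·414960² = 1 ✓
k=2:  x_2 = 4620799·4620799+124·414960·414960 = 42703566796801,  y_2 = 4620799·414960+414960·4620799 = 3834893506080

4620799 414960
42703566796801 3834893506080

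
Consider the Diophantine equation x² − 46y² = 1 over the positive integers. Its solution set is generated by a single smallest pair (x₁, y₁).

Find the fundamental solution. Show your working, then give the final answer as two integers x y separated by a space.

√46 → a₀=6, period (1,3,1,1,2,6,2,1,1,3,1,12); ℓ=12 even so k=11
a_0=6:  p_0=6·1+0=6,  q_0=6·0+1=1
a_1=1:  p_1=1·6+1=7,  q_1=1·1+0=1
a_2=3:  p_2=3·7+6=27,  q_2=3·1+1=4
a_3=1:  p_3=1·27+7=34,  q_3=1·4+1=5
a_4=1:  p_4=1·34+27=61,  q_4=1·5+4=9
a_5=2:  p_5=2·61+34=156,  q_5=2·9+5=23
a_6=6:  p_6=6·156+61=997,  q_6=6·23+9=147
a_7=2:  p_7=2·997+156=2150,  q_7=2·147+23=317
…
a_9=1:  p_9=1·3147+2150=5297,  q_9=1·464+317=781
a_10=3:  p_10=3·5297+3147=19038,  q_10=3·781+464=2807
a_11=1:  p_11=1·19038+5297=24335,  q_11=1·2807+781=3588
(x₁, y₁) = (24335, 3588);  24335² − 46·3588² = 1 ✓

24335 3588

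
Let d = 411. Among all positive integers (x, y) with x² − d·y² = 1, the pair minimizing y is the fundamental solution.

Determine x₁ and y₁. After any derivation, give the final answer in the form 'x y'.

√411 = [20; 3,1,1,1,19,1,1,1,3,40, …], period ℓ=10 (even) → k=9
step 0: (20, 1)  from 20·(1,0) + (0,1)
step 1: (61, 3)  from 3·(20,1) + (1,0)
step 2: (81, 4)  from 1·(61,3) + (20,1)
…
step 4: (223, 11)  from 1·(142,7) + (81,4)
step 5: (4379, 216)  from 19·(223,11) + (142,7)
step 6: (4602, 227)  from 1·(4379,216) + (223,11)
step 7: (8981, 443)  from 1·(4602,227) + (4379,216)
step 8: (13583, 670)  from 1·(8981,443) + (4602,227)
step 9: (49730, 2453)  from 3·(13583,670) + (8981,443)
→ (49730, 2453).  Check: 49730²=2473072900, 411·2453²=2473072899, difference 1.

49730 2453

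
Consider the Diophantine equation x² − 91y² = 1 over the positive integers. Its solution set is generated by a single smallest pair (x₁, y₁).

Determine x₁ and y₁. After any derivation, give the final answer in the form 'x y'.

d=91: √d = [9; 1,1,5,1,5,1,1,18] (ℓ=8, even), read p_7/q_7
k=0  a_k=9  p_k/q_k = 9/1
k=1  a_k=1  p_k/q_k = 10/1
…
k=3  a_k=5  p_k/q_k = 105/11
k=4  a_k=1  p_k/q_k = 124/13
…
k=6  a_k=1  p_k/q_k = 849/89
k=7  a_k=1  p_k/q_k = 1574/165
(x₁, y₁) = (1574, 165);  1574² − 91·165² = 1 ✓

1574 165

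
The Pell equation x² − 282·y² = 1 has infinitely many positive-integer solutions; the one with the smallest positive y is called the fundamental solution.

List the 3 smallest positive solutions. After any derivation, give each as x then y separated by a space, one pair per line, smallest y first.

d=282: √d = [16; 1,3,1,4,1,3,1,32] (ℓ=8, even), read p_7/q_7
step 0: (16, 1)  from 16·(1,0) + (0,1)
step 1: (17, 1)  from 1·(16,1) + (1,0)
step 2: (67, 4)  from 3·(17,1) + (16,1)
…
step 5: (487, 29)  from 1·(403,24) + (84,5)
step 6: (1864, 111)  from 3·(487,29) + (403,24)
step 7: (2351, 140)  from 1·(1864,111) + (487,29)
(x₁, y₁) = (2351, 140);  2351² − 282·140² = 1 ✓
k=2:  x_2 = 2351·2351+282·140·140 = 11054401,  y_2 = 2351·140+140·2351 = 658280
k=3:  x_3 = 2351·11054401+282·140·658280 = 51977791151,  y_3 = 2351·658280+140·11054401 = 3095232420

2351 140
11054401 658280
51977791151 3095232420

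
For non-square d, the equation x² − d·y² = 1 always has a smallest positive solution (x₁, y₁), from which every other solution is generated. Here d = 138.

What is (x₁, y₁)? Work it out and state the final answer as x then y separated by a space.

d=138: √d = [11; 1,2,1,22] (ℓ=4, even), read p_3/q_3
a_0=11:  p_0=11·1+0=11,  q_0=11·0+1=1
…
a_2=2:  p_2=2·12+11=35,  q_2=2·1+1=3
a_3=1:  p_3=1·35+12=47,  q_3=1·3+1=4
→ (47, 4).  Check: 47²=2209, 138·4²=2208, difference 1.

47 4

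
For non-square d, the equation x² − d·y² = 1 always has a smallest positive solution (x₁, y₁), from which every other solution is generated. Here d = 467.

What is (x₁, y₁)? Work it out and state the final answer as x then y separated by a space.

d=467: √d = [21; 1,1,1,1,3,…,1,1,42] (ℓ=14, even), read p_13/q_13
k=0  a_k=21  p_k/q_k = 21/1
…
k=3  a_k=1  p_k/q_k = 65/3
…
k=5  a_k=3  p_k/q_k = 389/18
…
k=9  a_k=3  p_k/q_k = 275465/12747
k=10  a_k=1  p_k/q_k = 358232/16577
k=11  a_k=1  p_k/q_k = 633697/29324
k=12  a_k=1  p_k/q_k = 991929/45901
k=13  a_k=1  p_k/q_k = 1625626/75225
→ (1625626, 75225).  Check: 1625626²=2642659891876, 467·75225²=2642659891875, difference 1.

1625626 75225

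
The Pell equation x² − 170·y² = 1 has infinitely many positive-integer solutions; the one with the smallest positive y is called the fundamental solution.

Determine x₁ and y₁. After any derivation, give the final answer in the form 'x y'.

339 26

[13; 26] for √170; ℓ=1 ⇒ convergent index 1
k=0  a_k=13  p_k/q_k = 13/1
k=1  a_k=26  p_k/q_k = 339/26
(x₁, y₁) = (339, 26);  339² − 170·26² = 1 ✓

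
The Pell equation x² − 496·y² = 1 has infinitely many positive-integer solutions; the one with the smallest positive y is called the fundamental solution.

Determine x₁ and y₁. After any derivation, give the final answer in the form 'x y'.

4620799 207480

d=496: √d = [22; 3,1,2,4,1,…,1,3,44] (ℓ=16, even), read p_15/q_15
step 0: (22, 1)  from 22·(1,0) + (0,1)
step 1: (67, 3)  from 3·(22,1) + (1,0)
step 2: (89, 4)  from 1·(67,3) + (22,1)
…
step 6: (2383, 107)  from 1·(1314,59) + (1069,48)
step 7: (6080, 273)  from 2·(2383,107) + (1314,59)
…
step 9: (35166, 1579)  from 2·(14543,653) + (6080,273)
step 10: (49709, 2232)  from 1·(35166,1579) + (14543,653)
step 11: (84875, 3811)  from 1·(49709,2232) + (35166,1579)
…
step 14: (1252502, 56239)  from 1·(863293,38763) + (389209,17476)
step 15: (4620799, 207480)  from 3·(1252502,56239) + (863293,38763)
(x₁, y₁) = (4620799, 207480);  4620799² − 496·207480² = 1 ✓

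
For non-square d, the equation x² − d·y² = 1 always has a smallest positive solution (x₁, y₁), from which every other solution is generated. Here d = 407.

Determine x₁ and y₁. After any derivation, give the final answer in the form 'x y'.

2663 132

√407 = [20; 5,1,2,1,5,40, …], period ℓ=6 (even) → k=5
a_0=20:  p_0=20·1+0=20,  q_0=20·0+1=1
…
a_3=2:  p_3=2·121+101=343,  q_3=2·6+5=17
a_4=1:  p_4=1·343+121=464,  q_4=1·17+6=23
a_5=5:  p_5=5·464+343=2663,  q_5=5·23+17=132
fundamental: x₁=2663, y₁=132  (since 7091569 − 407·17424 = 1)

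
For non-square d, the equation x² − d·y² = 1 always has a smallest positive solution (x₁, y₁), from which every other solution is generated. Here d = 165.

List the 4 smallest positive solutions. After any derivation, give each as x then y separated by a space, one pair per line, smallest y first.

[12; 1,5,2,5,1,24] for √165; ℓ=6 ⇒ convergent index 5
k=0  a_k=12  p_k/q_k = 12/1
k=1  a_k=1  p_k/q_k = 13/1
k=2  a_k=5  p_k/q_k = 77/6
k=3  a_k=2  p_k/q_k = 167/13
k=4  a_k=5  p_k/q_k = 912/71
k=5  a_k=1  p_k/q_k = 1079/84
fundamental: x₁=1079, y₁=84  (since 1164241 − 165·7056 = 1)
(1079+84√165)^2 = 2328481 + 181272√165
(1079+84√165)^3 = 5024860919 + 391184892√165
(1079+84√165)^4 = 10843647534721 + 844176815664√165

1079 84
2328481 181272
5024860919 391184892
10843647534721 844176815664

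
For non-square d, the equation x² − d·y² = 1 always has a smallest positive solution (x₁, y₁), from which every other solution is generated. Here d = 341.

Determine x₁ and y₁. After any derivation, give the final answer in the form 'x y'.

10626551 575460

[18; 2,6,1,8,2,…,6,2,36] for √341; ℓ=14 ⇒ convergent index 13
i=0: a=18 ⇒ p=18, q=1
i=1: a=2 ⇒ p=37, q=2
i=2: a=6 ⇒ p=240, q=13
i=3: a=1 ⇒ p=277, q=15
…
i=6: a=1 ⇒ p=7645, q=414
i=7: a=2 ⇒ p=20479, q=1109
…
i=10: a=8 ⇒ p=641940, q=34763
i=11: a=1 ⇒ p=718667, q=38918
i=12: a=6 ⇒ p=4953942, q=268271
i=13: a=2 ⇒ p=10626551, q=575460
(x₁, y₁) = (10626551, 575460);  10626551² − 341·575460² = 1 ✓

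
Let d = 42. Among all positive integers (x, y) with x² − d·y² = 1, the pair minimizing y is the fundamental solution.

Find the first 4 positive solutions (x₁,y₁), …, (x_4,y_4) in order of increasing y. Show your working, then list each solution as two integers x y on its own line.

13 2
337 52
8749 1350
227137 35048

√42 = [6; 2,12, …], period ℓ=2 (even) → k=1
step 0: (6, 1)  from 6·(1,0) + (0,1)
step 1: (13, 2)  from 2·(6,1) + (1,0)
fundamental: x₁=13, y₁=2  (since 169 − 42·4 = 1)
n=2: (13,2)∘(13,2) = (13·13+42·2·2, 13·2+2·13) = (337,52)
n=3: (337,52)∘(13,2) = (13·337+42·2·52, 13·52+2·337) = (8749,1350)
n=4: (8749,1350)∘(13,2) = (13·8749+42·2·1350, 13·1350+2·8749) = (227137,35048)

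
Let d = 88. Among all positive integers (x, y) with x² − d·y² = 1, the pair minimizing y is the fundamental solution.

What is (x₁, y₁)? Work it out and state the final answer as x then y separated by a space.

√88 → a₀=9, period (2,1,1,1,2,18); ℓ=6 even so k=5
step 0: (9, 1)  from 9·(1,0) + (0,1)
…
step 2: (28, 3)  from 1·(19,2) + (9,1)
step 3: (47, 5)  from 1·(28,3) + (19,2)
step 4: (75, 8)  from 1·(47,5) + (28,3)
step 5: (197, 21)  from 2·(75,8) + (47,5)
(x₁, y₁) = (197, 21);  197² − 88·21² = 1 ✓

197 21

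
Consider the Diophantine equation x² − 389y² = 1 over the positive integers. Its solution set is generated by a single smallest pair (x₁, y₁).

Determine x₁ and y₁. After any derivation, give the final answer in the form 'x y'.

3287049 166660

√389 → a₀=19, period (1,2,1,1,1,1,2,1,38); ℓ=9 odd so k=17
i=0: a=19 ⇒ p=19, q=1
i=1: a=1 ⇒ p=20, q=1
i=2: a=2 ⇒ p=59, q=3
…
i=10: a=1 ⇒ p=50925, q=2582
…
i=13: a=1 ⇒ p=353911, q=17944
…
i=16: a=2 ⇒ p=2376809, q=120509
i=17: a=1 ⇒ p=3287049, q=166660
(x₁, y₁) = (3287049, 166660);  3287049² − 389·166660² = 1 ✓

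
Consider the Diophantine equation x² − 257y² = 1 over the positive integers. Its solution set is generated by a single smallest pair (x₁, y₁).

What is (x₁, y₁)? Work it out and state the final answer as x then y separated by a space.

513 32

d=257: √d = [16; 32] (ℓ=1, odd), read p_1/q_1
k=0  a_k=16  p_k/q_k = 16/1
k=1  a_k=32  p_k/q_k = 513/32
→ (513, 32).  Check: 513²=263169, 257·32²=263168, difference 1.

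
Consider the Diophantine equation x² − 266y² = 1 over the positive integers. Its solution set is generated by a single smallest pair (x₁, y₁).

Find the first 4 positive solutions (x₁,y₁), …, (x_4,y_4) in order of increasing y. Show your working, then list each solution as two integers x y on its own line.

d=266: √d = [16; 3,4,3,32] (ℓ=4, even), read p_3/q_3
step 0: (16, 1)  from 16·(1,0) + (0,1)
step 1: (49, 3)  from 3·(16,1) + (1,0)
step 2: (212, 13)  from 4·(49,3) + (16,1)
step 3: (685, 42)  from 3·(212,13) + (49,3)
→ (685, 42).  Check: 685²=469225, 266·42²=469224, difference 1.
n=2: (685,42)∘(685,42) = (685·685+266·42·42, 685·42+42·685) = (938449,57540)
n=3: (938449,57540)∘(685,42) = (685·938449+266·42·57540, 685·57540+42·938449) = (1285674445,78829758)
n=4: (1285674445,78829758)∘(685,42) = (685·1285674445+266·42·78829758, 685·78829758+42·1285674445) = (1761373051201,107996710920)

685 42
938449 57540
1285674445 78829758
1761373051201 107996710920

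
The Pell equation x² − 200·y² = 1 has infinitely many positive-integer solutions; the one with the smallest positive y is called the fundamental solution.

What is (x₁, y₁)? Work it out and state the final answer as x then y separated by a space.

99 7

√200 → a₀=14, period (7,28); ℓ=2 even so k=1
step 0: (14, 1)  from 14·(1,0) + (0,1)
step 1: (99, 7)  from 7·(14,1) + (1,0)
→ (99, 7).  Check: 99²=9801, 200·7²=9800, difference 1.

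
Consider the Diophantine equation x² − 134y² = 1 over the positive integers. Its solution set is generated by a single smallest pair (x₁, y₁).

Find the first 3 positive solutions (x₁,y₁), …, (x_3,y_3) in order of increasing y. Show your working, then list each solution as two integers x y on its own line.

145925 12606
42588211249 3679061100
12429369452874725 1073733982022394

[11; 1,1,2,1,3,…,1,1,22] for √134; ℓ=14 ⇒ convergent index 13
a_0=11:  p_0=11·1+0=11,  q_0=11·0+1=1
…
a_3=2:  p_3=2·23+12=58,  q_3=2·2+1=5
…
a_5=3:  p_5=3·81+58=301,  q_5=3·7+5=26
…
a_8=1:  p_8=1·4121+382=4503,  q_8=1·356+33=389
a_9=3:  p_9=3·4503+4121=17630,  q_9=3·389+356=1523
a_10=1:  p_10=1·17630+4503=22133,  q_10=1·1523+389=1912
a_11=2:  p_11=2·22133+17630=61896,  q_11=2·1912+1523=5347
a_12=1:  p_12=1·61896+22133=84029,  q_12=1·5347+1912=7259
a_13=1:  p_13=1·84029+61896=145925,  q_13=1·7259+5347=12606
fundamental: x₁=145925, y₁=12606  (since 21294105625 − 134·158911236 = 1)
k=2:  x_2 = 145925·145925+134·12606·12606 = 42588211249,  y_2 = 145925·12606+12606·145925 = 3679061100
k=3:  x_3 = 145925·42588211249+134·12606·3679061100 = 12429369452874725,  y_3 = 145925·3679061100+12606·42588211249 = 1073733982022394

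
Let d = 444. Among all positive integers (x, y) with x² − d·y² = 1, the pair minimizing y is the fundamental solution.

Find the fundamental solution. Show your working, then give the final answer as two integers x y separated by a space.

295 14

[21; 14,42] for √444; ℓ=2 ⇒ convergent index 1
a_0=21:  p_0=21·1+0=21,  q_0=21·0+1=1
a_1=14:  p_1=14·21+1=295,  q_1=14·1+0=14
→ (295, 14).  Check: 295²=87025, 444·14²=87024, difference 1.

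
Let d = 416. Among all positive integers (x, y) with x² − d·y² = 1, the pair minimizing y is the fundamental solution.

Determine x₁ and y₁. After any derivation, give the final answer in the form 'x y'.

√416 → a₀=20, period (2,1,1,9,1,1,2,40); ℓ=8 even so k=7
i=0: a=20 ⇒ p=20, q=1
…
i=3: a=1 ⇒ p=102, q=5
…
i=6: a=1 ⇒ p=2060, q=101
i=7: a=2 ⇒ p=5201, q=255
→ (5201, 255).  Check: 5201²=27050401, 416·255²=27050400, difference 1.

5201 255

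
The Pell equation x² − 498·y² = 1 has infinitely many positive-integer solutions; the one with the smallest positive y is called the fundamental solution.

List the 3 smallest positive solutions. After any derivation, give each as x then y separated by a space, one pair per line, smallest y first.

179777 8056
64639539457 2896567024
23241404969742401 1041472259739240

√498 = [22; 3,6,22,6,3,44, …], period ℓ=6 (even) → k=5
k=0  a_k=22  p_k/q_k = 22/1
k=1  a_k=3  p_k/q_k = 67/3
…
k=3  a_k=22  p_k/q_k = 9395/421
k=4  a_k=6  p_k/q_k = 56794/2545
k=5  a_k=3  p_k/q_k = 179777/8056
fundamental: x₁=179777, y₁=8056  (since 32319769729 − 498·64899136 = 1)
(x_2, y_2) = (179777·179777 + 498·8056·8056, 179777·8056 + 8056·179777) = (64639539457, 2896567024)
(x_3, y_3) = (179777·64639539457 + 498·8056·2896567024, 179777·2896567024 + 8056·64639539457) = (23241404969742401, 1041472259739240)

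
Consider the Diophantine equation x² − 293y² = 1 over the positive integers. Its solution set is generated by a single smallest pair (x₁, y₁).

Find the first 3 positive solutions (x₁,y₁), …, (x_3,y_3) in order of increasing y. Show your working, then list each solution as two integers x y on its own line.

d=293: √d = [17; 8,1,1,8,34] (ℓ=5, odd), read p_9/q_9
k=0  a_k=17  p_k/q_k = 17/1
k=1  a_k=8  p_k/q_k = 137/8
k=2  a_k=1  p_k/q_k = 154/9
…
k=6  a_k=8  p_k/q_k = 679914/39721
k=7  a_k=1  p_k/q_k = 764593/44668
k=8  a_k=1  p_k/q_k = 1444507/84389
k=9  a_k=8  p_k/q_k = 12320649/719780
fundamental: x₁=12320649, y₁=719780  (since 151798391781201 − 293·518083248400 = 1)
k=2:  x_2 = 12320649·12320649+293·719780·719780 = 303596783562401,  y_2 = 12320649·719780+719780·12320649 = 17736313474440
k=3:  x_3 = 12320649·303596783562401+293·719780·17736313474440 = 7481018815602612315849,  y_3 = 12320649·17736313474440+719780·303596783562401 = 437045785745090703340

12320649 719780
303596783562401 17736313474440
7481018815602612315849 437045785745090703340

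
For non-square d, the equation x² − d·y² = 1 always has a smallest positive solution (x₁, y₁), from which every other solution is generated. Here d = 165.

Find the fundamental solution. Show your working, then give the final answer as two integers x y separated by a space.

√165 = [12; 1,5,2,5,1,24, …], period ℓ=6 (even) → k=5
i=0: a=12 ⇒ p=12, q=1
i=1: a=1 ⇒ p=13, q=1
…
i=3: a=2 ⇒ p=167, q=13
i=4: a=5 ⇒ p=912, q=71
i=5: a=1 ⇒ p=1079, q=84
→ (1079, 84).  Check: 1079²=1164241, 165·84²=1164240, difference 1.

1079 84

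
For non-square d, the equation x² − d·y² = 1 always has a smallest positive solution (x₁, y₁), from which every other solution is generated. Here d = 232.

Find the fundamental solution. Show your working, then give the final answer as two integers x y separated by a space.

19603 1287

d=232: √d = [15; 4,3,7,3,4,30] (ℓ=6, even), read p_5/q_5
step 0: (15, 1)  from 15·(1,0) + (0,1)
…
step 2: (198, 13)  from 3·(61,4) + (15,1)
step 3: (1447, 95)  from 7·(198,13) + (61,4)
step 4: (4539, 298)  from 3·(1447,95) + (198,13)
step 5: (19603, 1287)  from 4·(4539,298) + (1447,95)
(x₁, y₁) = (19603, 1287);  19603² − 232·1287² = 1 ✓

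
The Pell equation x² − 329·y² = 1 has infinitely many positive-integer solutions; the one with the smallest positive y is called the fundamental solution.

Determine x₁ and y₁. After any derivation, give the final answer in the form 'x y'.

d=329: √d = [18; 7,4,2,1,1,4,1,1,2,4,7,36] (ℓ=12, even), read p_11/q_11
k=0  a_k=18  p_k/q_k = 18/1
k=1  a_k=7  p_k/q_k = 127/7
…
k=7  a_k=1  p_k/q_k = 16125/889
k=8  a_k=1  p_k/q_k = 29366/1619
k=9  a_k=2  p_k/q_k = 74857/4127
k=10  a_k=4  p_k/q_k = 328794/18127
k=11  a_k=7  p_k/q_k = 2376415/131016
fundamental: x₁=2376415, y₁=131016  (since 5647348252225 − 329·17165192256 = 1)

2376415 131016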